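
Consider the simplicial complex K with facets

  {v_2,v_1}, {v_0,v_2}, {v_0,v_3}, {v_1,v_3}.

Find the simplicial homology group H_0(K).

H_0 ≅ Z.

Fix the vertex order v_0 < v_1 < v_2 < v_3 and write every simplex with vertices in increasing order. Then dim K = 1 and the simplices of K are:

  0-simplices (4): [v_0], [v_1], [v_2], [v_3]
  1-simplices (4): [v_0,v_2], [v_0,v_3], [v_1,v_2], [v_1,v_3]

giving chain groups C_0 ≅ Z^4, C_1 ≅ Z^4.

Boundary ∂_1: C_1 → C_0 maps an edge to its endpoints' difference, ∂[p,q] = q − p. For instance
  ∂[v_1,v_3] = [v_3] − [v_1].
The resulting 4×4 matrix has rank 3, and its Smith normal form has invariant factors (1,1,1).

From H_k ≅ ker(∂_k) / im(∂_{k+1}) we obtain:

  H_0: rank C_0 − rank ∂_1 = 4 − 3 = 1, and the invariant factors of ∂_1 are all 1, so H_0 ≅ Z.

(K is a triangulation of the circle S^1.)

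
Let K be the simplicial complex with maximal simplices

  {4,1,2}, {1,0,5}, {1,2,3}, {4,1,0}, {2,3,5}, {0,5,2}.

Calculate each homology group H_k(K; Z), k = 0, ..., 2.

H_0 = Z,  H_1 = Z,  H_2 = 0.

Take the total order 0 < 1 < 2 < 3 < 4 < 5 on the vertex set. Then K (dimension 2) consists of the simplices:

  0-simplices (6): [0], [1], [2], [3], [4], [5]
  1-simplices (12): [0,1], [0,2], [0,4], [0,5], [1,2], [1,3], [1,4], [1,5], [2,3], [2,4], [2,5], [3,5]
  2-simplices (6): [0,1,4], [0,1,5], [0,2,5], [1,2,3], [1,2,4], [2,3,5]

Hence C_0 ≅ Z^6, C_1 ≅ Z^12, C_2 ≅ Z^6.

∂_1: C_1 → C_0 is given by ∂[p,q] = [q] − [p]. For instance
  ∂[0,1] = [1] − [0].
This gives a 6×12 integer matrix of rank 5; reducing to Smith normal form yields diagonal entries (1,1,1,1,1).

∂_2: C_2 → C_1 acts by ∂[p,q,r] = [q,r] − [p,r] + [p,q]. For instance
  ∂[0,2,5] = [2,5] − [0,5] + [0,2],
  ∂[0,1,5] = [1,5] − [0,5] + [0,1].
The resulting 12×6 matrix has rank 6, and its Smith normal form has invariant factors (1,1,1,1,1,1).

Now H_k = ker ∂_k / im ∂_{k+1}, so:

  H_0: rank C_0 − rank ∂_1 = 6 − 5 = 1, and the invariant factors of ∂_1 are all 1, so H_0 ≅ Z.
  H_1: rank ker ∂_1 − rank ∂_2 = (12 − 5) − 6 = 1, and the invariant factors of ∂_2 are all 1, so H_1 ≅ Z.
  H_2: rank ker ∂_2 − rank ∂_3 = (6 − 6) − 0 = 0, and there is no ∂_3, so H_2 ≅ 0.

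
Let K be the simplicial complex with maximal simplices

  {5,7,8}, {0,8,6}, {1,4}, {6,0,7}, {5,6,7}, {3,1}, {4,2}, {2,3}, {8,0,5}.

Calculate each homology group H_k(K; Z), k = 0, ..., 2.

H_0 ≅ Z^2,  H_1 ≅ Z^2,  H_2 = 0.

Take the total order 0 < 1 < 2 < 3 < 4 < 5 < 6 < 7 < 8 on the vertex set. Then K (dimension 2) consists of the simplices:

  0-simplices (9): [0], [1], [2], [3], [4], [5], [6], [7], [8]
  1-simplices (14): [0,5], [0,6], [0,7], [0,8], [1,3], [1,4], [2,3], [2,4], [5,6], [5,7], [5,8], [6,7], [6,8], [7,8]
  2-simplices (5): [0,5,8], [0,6,7], [0,6,8], [5,6,7], [5,7,8]

so the chain groups are C_0 ≅ Z^9, C_1 ≅ Z^14, C_2 ≅ Z^5.

The boundary map ∂_1: C_1 → C_0 is given by ∂[p,q] = [q] − [p]. For instance
  ∂[2,4] = [4] − [2].
This gives a 9×14 integer matrix of rank 7; reducing to Smith normal form yields diagonal entries (1,1,1,1,1,1,1).

∂_2: C_2 → C_1 maps a triangle to the signed sum of its edges. For instance
  ∂[5,7,8] = [7,8] − [5,8] + [5,7],
  ∂[0,6,8] = [6,8] − [0,8] + [0,6].
This gives a 14×5 integer matrix of rank 5; reducing to Smith normal form yields diagonal entries (1,1,1,1,1).

From H_k ≅ ker(∂_k) / im(∂_{k+1}) we obtain:

  H_0: rank C_0 − rank ∂_1 = 9 − 7 = 2, and the invariant factors of ∂_1 are all 1, so H_0 ≅ Z^2.
  H_1: rank ker ∂_1 − rank ∂_2 = (14 − 7) − 5 = 2, and the invariant factors of ∂_2 are all 1, so H_1 ≅ Z^2.
  H_2: rank ker ∂_2 − rank ∂_3 = (5 − 5) − 0 = 0, and there is no ∂_3, so H_2 ≅ 0.

(K is a triangulation of the disjoint union of the Möbius band and the circle S^1.)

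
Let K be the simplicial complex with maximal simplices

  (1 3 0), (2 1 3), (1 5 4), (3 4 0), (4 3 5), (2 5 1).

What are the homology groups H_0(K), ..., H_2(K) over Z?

H_0 ≅ Z,  H_1 ≅ Z,  H_2 = 0.

We work with the vertex ordering 0 < 1 < 2 < 3 < 4 < 5. The simplices of K, each written with vertices in increasing order, are:

  0-simplices (6): [0], [1], [2], [3], [4], [5]
  1-simplices (12): [0,1], [0,3], [0,4], [1,2], [1,3], [1,4], [1,5], [2,3], [2,5], [3,4], [3,5], [4,5]
  2-simplices (6): [0,1,3], [0,3,4], [1,2,3], [1,2,5], [1,4,5], [3,4,5]

so the chain groups are C_0 ≅ Z^6, C_1 ≅ Z^12, C_2 ≅ Z^6.

The boundary map ∂_1: C_1 → C_0 is given by ∂[p,q] = [q] − [p]. For instance
  ∂[1,5] = [5] − [1].
As a 6×12 matrix over Z this has rank 5, with invariant factors (1,1,1,1,1).

∂_2: C_2 → C_1 maps a triangle to the signed sum of its edges. For instance
  ∂[0,1,3] = [1,3] − [0,3] + [0,1],
  ∂[0,3,4] = [3,4] − [0,4] + [0,3].
The resulting 12×6 matrix has rank 6, and its Smith normal form has invariant factors (1,1,1,1,1,1).

Now H_k = ker ∂_k / im ∂_{k+1}, so:

  H_0: rank C_0 − rank ∂_1 = 6 − 5 = 1, and the invariant factors of ∂_1 are all 1, so H_0 = Z.
  H_1: rank ker ∂_1 − rank ∂_2 = (12 − 5) − 6 = 1, and the invariant factors of ∂_2 are all 1, so H_1 = Z.
  H_2: rank ker ∂_2 − rank ∂_3 = (6 − 6) − 0 = 0, and there is no ∂_3, so H_2 = 0.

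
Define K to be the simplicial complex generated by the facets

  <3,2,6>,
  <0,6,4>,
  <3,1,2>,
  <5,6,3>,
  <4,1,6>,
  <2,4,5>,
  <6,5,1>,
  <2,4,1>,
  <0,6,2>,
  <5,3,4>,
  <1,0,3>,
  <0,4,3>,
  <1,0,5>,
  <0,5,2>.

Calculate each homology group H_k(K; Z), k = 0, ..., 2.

Order the vertices as 0 < 1 < 2 < 3 < 4 < 5 < 6. Listing each simplex with vertices in this order, K has dimension 2 with simplices:

  0-simplices (7): [0], [1], [2], [3], [4], [5], [6]
  1-simplices (21): [0,1], [0,2], [0,3], [0,4], [0,5], [0,6], [1,2], [1,3], [1,4], [1,5], [1,6], [2,3], [2,4], [2,5], [2,6], [3,4], [3,5], [3,6], [4,5], [4,6], [5,6]
  2-simplices (14): [0,1,3], [0,1,5], [0,2,5], [0,2,6], [0,3,4], [0,4,6], [1,2,3], [1,2,4], [1,4,6], [1,5,6], [2,3,6], [2,4,5], [3,4,5], [3,5,6]

so the chain groups are C_0 ≅ Z^7, C_1 ≅ Z^21, C_2 ≅ Z^14.

∂_1: C_1 → C_0 sends each edge [p,q] (with p < q) to q − p. For instance
  ∂[2,6] = [6] − [2].
The 7×21 boundary matrix has rank 6 and Smith normal form diag(1,1,1,1,1,1).

Boundary ∂_2: C_2 → C_1 maps a triangle to the signed sum of its edges. For instance
  ∂[2,3,6] = [3,6] − [2,6] + [2,3],
  ∂[0,2,5] = [2,5] − [0,5] + [0,2].
This gives a 21×14 integer matrix of rank 13; reducing to Smith normal form yields diagonal entries (1,1,1,1,1,1,1,1,1,1,1,1,1).

Now H_k = ker ∂_k / im ∂_{k+1}, so:

  H_0: rank C_0 − rank ∂_1 = 7 − 6 = 1, and the invariant factors of ∂_1 are all 1, so H_0 = Z.
  H_1: rank ker ∂_1 − rank ∂_2 = (21 − 6) − 13 = 2, and the invariant factors of ∂_2 are all 1, so H_1 = Z^2.
  H_2: rank ker ∂_2 − rank ∂_3 = (14 − 13) − 0 = 1, and there is no ∂_3, so H_2 = Z.

As a check, the Euler characteristic is 7 − 21 + 14 = 0, which agrees with 1 − 2 + 1 = 0.
(K is a triangulation of the torus T^2.)

H_0 = Z,  H_1 = Z^2,  H_2 = Z.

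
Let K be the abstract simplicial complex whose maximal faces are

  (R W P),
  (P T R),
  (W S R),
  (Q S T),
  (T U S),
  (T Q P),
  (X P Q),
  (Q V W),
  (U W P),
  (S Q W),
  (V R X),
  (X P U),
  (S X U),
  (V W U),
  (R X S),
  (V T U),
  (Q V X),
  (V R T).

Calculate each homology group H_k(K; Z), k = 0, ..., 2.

H_0 = Z,  H_1 = Z^2,  H_2 = Z.

Order the vertices as P < Q < R < S < T < U < V < W < X. Listing each simplex with vertices in this order, K has dimension 2 with simplices:

  0-simplices (9): P, Q, R, S, T, U, V, W, X
  1-simplices (27): PQ, PR, PT, PU, PW, PX, QS, QT, QV, QW, QX, RS, RT, RV, RW, RX, ST, SU, SW, SX, TU, TV, UV, UW, UX, VW, VX
  2-simplices (18): PQT, PQX, PRT, PRW, PUW, PUX, QST, QSW, QVW, QVX, RSW, RSX, RTV, RVX, STU, SUX, TUV, UVW

Hence C_0 ≅ Z^9, C_1 ≅ Z^27, C_2 ≅ Z^18.

∂_1: C_1 → C_0 maps an edge to its endpoints' difference, ∂[p,q] = q − p.
This gives a 9×27 integer matrix of rank 8; reducing to Smith normal form yields diagonal entries (1,1,1,1,1,1,1,1).

Boundary ∂_2: C_2 → C_1 sends each 2-simplex [p,q,r] to [q,r] − [p,r] + [p,q]. For instance
  ∂PQX = QX − PX + PQ,
  ∂QST = ST − QT + QS.
The resulting 27×18 matrix has rank 17, and its Smith normal form has invariant factors (1,1,1,1,1,1,1,1,1,1,1,1,1,1,1,1,1).

Reading off H_k = ker ∂_k / im ∂_{k+1}:

  H_0: rank C_0 − rank ∂_1 = 9 − 8 = 1, and the invariant factors of ∂_1 are all 1, so H_0 ≅ Z.
  H_1: rank ker ∂_1 − rank ∂_2 = (27 − 8) − 17 = 2, and the invariant factors of ∂_2 are all 1, so H_1 ≅ Z^2.
  H_2: rank ker ∂_2 − rank ∂_3 = (18 − 17) − 0 = 1, and there is no ∂_3, so H_2 ≅ Z.

(K is a triangulation of the torus T^2.)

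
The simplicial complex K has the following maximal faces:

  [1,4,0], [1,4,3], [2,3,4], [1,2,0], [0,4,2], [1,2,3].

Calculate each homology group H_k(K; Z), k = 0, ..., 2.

Take the total order 0 < 1 < 2 < 3 < 4 on the vertex set. Then K (dimension 2) consists of the simplices:

  0-simplices (5): [0], [1], [2], [3], [4]
  1-simplices (9): [0,1], [0,2], [0,4], [1,2], [1,3], [1,4], [2,3], [2,4], [3,4]
  2-simplices (6): [0,1,2], [0,1,4], [0,2,4], [1,2,3], [1,3,4], [2,3,4]

giving chain groups C_0 ≅ Z^5, C_1 ≅ Z^9, C_2 ≅ Z^6.

∂_1: C_1 → C_0 sends each edge [p,q] (with p < q) to q − p. For instance
  ∂[2,4] = [4] − [2].
This gives a 5×9 integer matrix of rank 4; reducing to Smith normal form yields diagonal entries (1,1,1,1).

Boundary ∂_2: C_2 → C_1 sends each 2-simplex [p,q,r] to [q,r] − [p,r] + [p,q]. For instance
  ∂[1,2,3] = [2,3] − [1,3] + [1,2],
  ∂[0,1,4] = [1,4] − [0,4] + [0,1].
The 9×6 boundary matrix has rank 5 and Smith normal form diag(1,1,1,1,1).

Reading off H_k = ker ∂_k / im ∂_{k+1}:

  H_0: rank C_0 − rank ∂_1 = 5 − 4 = 1, and the invariant factors of ∂_1 are all 1, so H_0 ≅ Z.
  H_1: rank ker ∂_1 − rank ∂_2 = (9 − 4) − 5 = 0, and the invariant factors of ∂_2 are all 1, so H_1 ≅ 0.
  H_2: rank ker ∂_2 − rank ∂_3 = (6 − 5) − 0 = 1, and there is no ∂_3, so H_2 ≅ Z.

As a check, the Euler characteristic is 5 − 9 + 6 = 2, which agrees with 1 − 0 + 1 = 2.
(K is a triangulation of the 2-sphere S^2.)

H_0 ≅ Z,  H_1 = 0,  H_2 ≅ Z.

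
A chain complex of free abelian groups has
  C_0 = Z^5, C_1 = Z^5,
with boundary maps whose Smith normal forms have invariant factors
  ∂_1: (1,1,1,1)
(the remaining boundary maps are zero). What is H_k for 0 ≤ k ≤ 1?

H_0: b_0 = 5 − 0 − 4 = 1; torsion from ∂_1 factors > 1: none. So H_0 ≅ Z.
H_1: b_1 = 5 − 4 − 0 = 1; torsion from ∂_2 factors > 1: none. So H_1 ≅ Z.

H_0 ≅ Z,  H_1 ≅ Z.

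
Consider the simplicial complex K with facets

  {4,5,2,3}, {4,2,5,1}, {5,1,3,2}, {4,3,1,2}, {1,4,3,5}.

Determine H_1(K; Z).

We work with the vertex ordering 1 < 2 < 3 < 4 < 5. The simplices of K, each written with vertices in increasing order, are:

  0-simplices (5): [1], [2], [3], [4], [5]
  1-simplices (10): [1,2], [1,3], [1,4], [1,5], [2,3], [2,4], [2,5], [3,4], [3,5], [4,5]
  2-simplices (10): [1,2,3], [1,2,4], [1,2,5], [1,3,4], [1,3,5], [1,4,5], [2,3,4], [2,3,5], [2,4,5], [3,4,5]
  3-simplices (5): [1,2,3,4], [1,2,3,5], [1,2,4,5], [1,3,4,5], [2,3,4,5]

giving chain groups C_0 ≅ Z^5, C_1 ≅ Z^10, C_2 ≅ Z^10, C_3 ≅ Z^5.

Boundary ∂_1: C_1 → C_0 maps an edge to its endpoints' difference, ∂[p,q] = q − p.
As a 5×10 matrix over Z this has rank 4, with invariant factors (1,1,1,1).

The boundary map ∂_2: C_2 → C_1 maps a triangle to the signed sum of its edges. For instance
  ∂[2,3,4] = [3,4] − [2,4] + [2,3],
  ∂[1,2,3] = [2,3] − [1,3] + [1,2].
As a 10×10 matrix over Z this has rank 6, with invariant factors (1,1,1,1,1,1).

Boundary ∂_3: C_3 → C_2 sends each 3-simplex σ to the alternating sum Σ_i (−1)^i (σ with its i-th vertex removed). For instance
  ∂[1,3,4,5] = [3,4,5] − [1,4,5] + [1,3,5] − [1,3,4],
  ∂[1,2,3,5] = [2,3,5] − [1,3,5] + [1,2,5] − [1,2,3].
As a 10×5 matrix over Z this has rank 4, with invariant factors (1,1,1,1).

From H_k ≅ ker(∂_k) / im(∂_{k+1}) we obtain:

  H_1: rank ker ∂_1 − rank ∂_2 = (10 − 4) − 6 = 0, and the invariant factors of ∂_2 are all 1, so H_1 = 0.

(K is a triangulation of the 3-sphere S^3.)

H_1 ≅ 0.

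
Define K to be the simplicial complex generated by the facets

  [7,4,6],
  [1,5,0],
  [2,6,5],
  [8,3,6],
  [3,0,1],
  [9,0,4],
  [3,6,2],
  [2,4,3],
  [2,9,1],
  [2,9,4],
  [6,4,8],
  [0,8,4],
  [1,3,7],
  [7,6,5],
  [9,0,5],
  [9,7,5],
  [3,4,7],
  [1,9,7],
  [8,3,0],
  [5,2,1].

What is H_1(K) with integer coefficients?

We work with the vertex ordering 0 < 1 < 2 < 3 < 4 < 5 < 6 < 7 < 8 < 9. The simplices of K, each written with vertices in increasing order, are:

  0-simplices (10): [0], [1], [2], [3], [4], [5], [6], [7], [8], [9]
  1-simplices (30): (30 of them)
  2-simplices (20): (20 of them)

Hence C_0 ≅ Z^10, C_1 ≅ Z^30, C_2 ≅ Z^20.

∂_1: C_1 → C_0 is given by ∂[p,q] = [q] − [p]. For instance
  ∂[7,9] = [9] − [7].
The resulting 10×30 matrix has rank 9, and its Smith normal form has invariant factors (1,1,1,1,1,1,1,1,1).

The boundary map ∂_2: C_2 → C_1 maps a triangle to the signed sum of its edges. For instance
  ∂[3,4,7] = [4,7] − [3,7] + [3,4],
  ∂[1,3,7] = [3,7] − [1,7] + [1,3].
The resulting 30×20 matrix has rank 20, and its Smith normal form has invariant factors (1,1,1,1,1,1,1,1,1,1,1,1,1,1,1,1,1,1,1,2).

Reading off H_k = ker ∂_k / im ∂_{k+1}:

  H_1: rank ker ∂_1 − rank ∂_2 = (30 − 9) − 20 = 1, and ∂_2 has invariant factor 2 > 1, so H_1 ≅ Z ⊕ Z/2.

H_1 = Z ⊕ Z/2.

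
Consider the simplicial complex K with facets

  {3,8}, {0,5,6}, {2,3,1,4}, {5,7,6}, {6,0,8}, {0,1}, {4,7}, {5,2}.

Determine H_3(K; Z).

H_3 = 0.

Order the vertices as 0 < 1 < 2 < 3 < 4 < 5 < 6 < 7 < 8. Listing each simplex with vertices in this order, K has dimension 3 with simplices:

  0-simplices (9): [0], [1], [2], [3], [4], [5], [6], [7], [8]
  1-simplices (17): [0,1], [0,5], [0,6], [0,8], [1,2], [1,3], [1,4], [2,3], [2,4], [2,5], [3,4], [3,8], [4,7], [5,6], [5,7], [6,7], [6,8]
  2-simplices (7): [0,5,6], [0,6,8], [1,2,3], [1,2,4], [1,3,4], [2,3,4], [5,6,7]
  3-simplices (1): [1,2,3,4]

so the chain groups are C_0 ≅ Z^9, C_1 ≅ Z^17, C_2 ≅ Z^7, C_3 ≅ Z^1.

∂_1: C_1 → C_0 sends each edge [p,q] (with p < q) to q − p. For instance
  ∂[0,5] = [5] − [0].
The resulting 9×17 matrix has rank 8, and its Smith normal form has invariant factors (1,1,1,1,1,1,1,1).

∂_2: C_2 → C_1 acts by ∂[p,q,r] = [q,r] − [p,r] + [p,q]. For instance
  ∂[2,3,4] = [3,4] − [2,4] + [2,3],
  ∂[5,6,7] = [6,7] − [5,7] + [5,6].
The 17×7 boundary matrix has rank 6 and Smith normal form diag(1,1,1,1,1,1).

Boundary ∂_3: C_3 → C_2 sends each 3-simplex σ to the alternating sum Σ_i (−1)^i (σ with its i-th vertex removed). For instance
  ∂[1,2,3,4] = [2,3,4] − [1,3,4] + [1,2,4] − [1,2,3].
This gives a 7×1 integer matrix of rank 1; reducing to Smith normal form yields diagonal entries (1).

From H_k ≅ ker(∂_k) / im(∂_{k+1}) we obtain:

  H_3: rank ker ∂_3 − rank ∂_4 = (1 − 1) − 0 = 0, and there is no ∂_4, so H_3 ≅ 0.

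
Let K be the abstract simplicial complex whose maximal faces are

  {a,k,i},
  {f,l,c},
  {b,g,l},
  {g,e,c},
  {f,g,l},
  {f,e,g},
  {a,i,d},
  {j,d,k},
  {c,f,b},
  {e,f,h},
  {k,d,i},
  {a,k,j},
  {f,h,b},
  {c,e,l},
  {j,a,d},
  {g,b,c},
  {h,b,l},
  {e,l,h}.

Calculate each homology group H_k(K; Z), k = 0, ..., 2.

H_0 = Z^2,  H_1 = Z/2Z,  H_2 = Z.

Order the vertices as a < b < c < d < e < f < g < h < i < j < k < l. Listing each simplex with vertices in this order, K has dimension 2 with simplices:

  0-simplices (12): a, b, c, d, e, f, g, h, i, j, k, l
  1-simplices (27): ad, ai, aj, ak, bc, bf, bg, bh, bl, ce, cf, cg, cl, di, dj, dk, ef, eg, eh, el, fg, fh, fl, gl, hl, ik, jk
  2-simplices (18): adi, adj, aik, ajk, bcf, bcg, bfh, bgl, bhl, ceg, cel, cfl, dik, djk, efg, efh, ehl, fgl

so the chain groups are C_0 ≅ Z^12, C_1 ≅ Z^27, C_2 ≅ Z^18.

The boundary map ∂_1: C_1 → C_0 sends each edge [p,q] (with p < q) to q − p. For instance
  ∂bc = c − b.
This gives a 12×27 integer matrix of rank 10; reducing to Smith normal form yields diagonal entries (1,1,1,1,1,1,1,1,1,1).

The boundary map ∂_2: C_2 → C_1 maps a triangle to the signed sum of its edges. For instance
  ∂cel = el − cl + ce,
  ∂adj = dj − aj + ad.
As a 27×18 matrix over Z this has rank 17, with invariant factors (1,1,1,1,1,1,1,1,1,1,1,1,1,1,1,1,2).

Now H_k = ker ∂_k / im ∂_{k+1}, so:

  H_0: rank C_0 − rank ∂_1 = 12 − 10 = 2, and the invariant factors of ∂_1 are all 1, so H_0 = Z^2.
  H_1: rank ker ∂_1 − rank ∂_2 = (27 − 10) − 17 = 0, and ∂_2 has invariant factor 2 > 1, so H_1 = Z/2Z.
  H_2: rank ker ∂_2 − rank ∂_3 = (18 − 17) − 0 = 1, and there is no ∂_3, so H_2 = Z.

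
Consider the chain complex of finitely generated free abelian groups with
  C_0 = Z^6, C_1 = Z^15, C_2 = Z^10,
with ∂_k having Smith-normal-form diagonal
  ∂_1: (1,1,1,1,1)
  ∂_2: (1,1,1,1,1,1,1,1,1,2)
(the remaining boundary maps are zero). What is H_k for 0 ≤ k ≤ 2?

H_0: b_0 = 6 − 0 − 5 = 1; torsion from ∂_1 factors > 1: none. So H_0 ≅ Z.
H_1: b_1 = 15 − 5 − 10 = 0; torsion from ∂_2 factors > 1: [2]. So H_1 ≅ Z_2.
H_2: b_2 = 10 − 10 − 0 = 0; torsion from ∂_3 factors > 1: none. So H_2 ≅ 0.

H_0 ≅ Z,  H_1 ≅ Z_2,  H_2 = 0.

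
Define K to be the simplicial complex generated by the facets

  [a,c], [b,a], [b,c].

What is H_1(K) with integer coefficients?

Order the vertices as a < b < c. Listing each simplex with vertices in this order, K has dimension 1 with simplices:

  0-simplices (3): a, b, c
  1-simplices (3): ab, ac, bc

Hence C_0 ≅ Z^3, C_1 ≅ Z^3.

The boundary map ∂_1: C_1 → C_0 is given by ∂[p,q] = [q] − [p]. For instance
  ∂ab = b − a.
The 3×3 boundary matrix has rank 2 and Smith normal form diag(1,1).

Computing H_k = (kernel of ∂_k) / (image of ∂_{k+1}):

  H_1: rank ker ∂_1 − rank ∂_2 = (3 − 2) − 0 = 1, and there is no ∂_2, so H_1 = Z.

H_1 ≅ Z.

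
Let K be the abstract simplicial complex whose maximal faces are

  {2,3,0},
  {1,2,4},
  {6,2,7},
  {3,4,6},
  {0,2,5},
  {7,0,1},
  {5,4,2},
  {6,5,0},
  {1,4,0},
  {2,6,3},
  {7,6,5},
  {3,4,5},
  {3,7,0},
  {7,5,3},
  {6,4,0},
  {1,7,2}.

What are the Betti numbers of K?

Fix the vertex order 0 < 1 < 2 < 3 < 4 < 5 < 6 < 7 and write every simplex with vertices in increasing order. Then dim K = 2 and the simplices of K are:

  0-simplices (8): [0], [1], [2], [3], [4], [5], [6], [7]
  1-simplices (24): (24 of them)
  2-simplices (16): [0,1,4], [0,1,7], [0,2,3], [0,2,5], [0,3,7], [0,4,6], [0,5,6], [1,2,4], [1,2,7], [2,3,6], [2,4,5], [2,6,7], [3,4,5], [3,4,6], [3,5,7], [5,6,7]

Hence C_0 ≅ Z^8, C_1 ≅ Z^24, C_2 ≅ Z^16.

∂_1: C_1 → C_0 maps an edge to its endpoints' difference, ∂[p,q] = q − p. For instance
  ∂[3,5] = [5] − [3].
As a 8×24 matrix over Z this has rank 7, with invariant factors (1,1,1,1,1,1,1).

Boundary ∂_2: C_2 → C_1 acts by ∂[p,q,r] = [q,r] − [p,r] + [p,q]. For instance
  ∂[0,1,4] = [1,4] − [0,4] + [0,1],
  ∂[3,4,5] = [4,5] − [3,5] + [3,4].
The 24×16 boundary matrix has rank 15 and Smith normal form diag(1,1,1,1,1,1,1,1,1,1,1,1,1,1,1).

Now H_k = ker ∂_k / im ∂_{k+1}, so:

  H_0: rank C_0 − rank ∂_1 = 8 − 7 = 1, and the invariant factors of ∂_1 are all 1, so H_0 = Z.
  H_1: rank ker ∂_1 − rank ∂_2 = (24 − 7) − 15 = 2, and the invariant factors of ∂_2 are all 1, so H_1 = Z^2.
  H_2: rank ker ∂_2 − rank ∂_3 = (16 − 15) − 0 = 1, and there is no ∂_3, so H_2 = Z.

(K is a triangulation of the torus T^2.)

Hence the Betti numbers are b_0 = 1, b_1 = 2, b_2 = 1.

b_0 = 1, b_1 = 2, b_2 = 1.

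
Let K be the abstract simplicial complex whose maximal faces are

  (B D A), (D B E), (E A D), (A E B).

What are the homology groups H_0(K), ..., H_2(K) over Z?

H_0 = Z,  H_1 = 0,  H_2 = Z.

Order the vertices as A < B < D < E. Listing each simplex with vertices in this order, K has dimension 2 with simplices:

  0-simplices (4): A, B, D, E
  1-simplices (6): AB, AD, AE, BD, BE, DE
  2-simplices (4): ABD, ABE, ADE, BDE

giving chain groups C_0 ≅ Z^4, C_1 ≅ Z^6, C_2 ≅ Z^4.

The boundary map ∂_1: C_1 → C_0 is given by ∂[p,q] = [q] − [p]. For instance
  ∂BD = D − B.
The 4×6 boundary matrix has rank 3 and Smith normal form diag(1,1,1).

The boundary map ∂_2: C_2 → C_1 sends each 2-simplex [p,q,r] to [q,r] − [p,r] + [p,q]. For instance
  ∂BDE = DE − BE + BD,
  ∂ABD = BD − AD + AB.
The 6×4 boundary matrix has rank 3 and Smith normal form diag(1,1,1).

Now H_k = ker ∂_k / im ∂_{k+1}, so:

  H_0: rank C_0 − rank ∂_1 = 4 − 3 = 1, and the invariant factors of ∂_1 are all 1, so H_0 = Z.
  H_1: rank ker ∂_1 − rank ∂_2 = (6 − 3) − 3 = 0, and the invariant factors of ∂_2 are all 1, so H_1 = 0.
  H_2: rank ker ∂_2 − rank ∂_3 = (4 − 3) − 0 = 1, and there is no ∂_3, so H_2 = Z.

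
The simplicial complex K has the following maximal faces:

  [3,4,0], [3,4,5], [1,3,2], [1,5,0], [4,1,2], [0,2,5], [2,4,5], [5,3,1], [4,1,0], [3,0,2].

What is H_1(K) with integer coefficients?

H_1 ≅ Z/2.

Take the total order 0 < 1 < 2 < 3 < 4 < 5 on the vertex set. Then K (dimension 2) consists of the simplices:

  0-simplices (6): [0], [1], [2], [3], [4], [5]
  1-simplices (15): [0,1], [0,2], [0,3], [0,4], [0,5], [1,2], [1,3], [1,4], [1,5], [2,3], [2,4], [2,5], [3,4], [3,5], [4,5]
  2-simplices (10): [0,1,4], [0,1,5], [0,2,3], [0,2,5], [0,3,4], [1,2,3], [1,2,4], [1,3,5], [2,4,5], [3,4,5]

Hence C_0 ≅ Z^6, C_1 ≅ Z^15, C_2 ≅ Z^10.

Boundary ∂_1: C_1 → C_0 sends each edge [p,q] (with p < q) to q − p.
The 6×15 boundary matrix has rank 5 and Smith normal form diag(1,1,1,1,1).

Boundary ∂_2: C_2 → C_1 acts by ∂[p,q,r] = [q,r] − [p,r] + [p,q]. For instance
  ∂[1,2,3] = [2,3] − [1,3] + [1,2],
  ∂[0,2,5] = [2,5] − [0,5] + [0,2].
This gives a 15×10 integer matrix of rank 10; reducing to Smith normal form yields diagonal entries (1,1,1,1,1,1,1,1,1,2).

Now H_k = ker ∂_k / im ∂_{k+1}, so:

  H_1: rank ker ∂_1 − rank ∂_2 = (15 − 5) − 10 = 0, and ∂_2 has invariant factor 2 > 1, so H_1 = Z/2.

(K is a triangulation of the real projective plane RP^2.)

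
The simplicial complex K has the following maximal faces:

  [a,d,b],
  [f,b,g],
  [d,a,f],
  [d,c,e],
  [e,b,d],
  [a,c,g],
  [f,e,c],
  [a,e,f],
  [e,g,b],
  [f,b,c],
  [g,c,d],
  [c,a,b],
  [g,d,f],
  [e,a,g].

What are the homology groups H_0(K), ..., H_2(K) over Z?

H_0 = Z,  H_1 = Z^2,  H_2 = Z.

Take the total order a < b < c < d < e < f < g on the vertex set. Then K (dimension 2) consists of the simplices:

  0-simplices (7): a, b, c, d, e, f, g
  1-simplices (21): ab, ac, ad, ae, af, ag, bc, bd, be, bf, bg, cd, ce, cf, cg, de, df, dg, ef, eg, fg
  2-simplices (14): abc, abd, acg, adf, aef, aeg, bcf, bde, beg, bfg, cde, cdg, cef, dfg

so the chain groups are C_0 ≅ Z^7, C_1 ≅ Z^21, C_2 ≅ Z^14.

∂_1: C_1 → C_0 maps an edge to its endpoints' difference, ∂[p,q] = q − p. For instance
  ∂af = f − a.
As a 7×21 matrix over Z this has rank 6, with invariant factors (1,1,1,1,1,1).

The boundary map ∂_2: C_2 → C_1 maps a triangle to the signed sum of its edges. For instance
  ∂abc = bc − ac + ab,
  ∂beg = eg − bg + be.
The resulting 21×14 matrix has rank 13, and its Smith normal form has invariant factors (1,1,1,1,1,1,1,1,1,1,1,1,1).

Computing H_k = (kernel of ∂_k) / (image of ∂_{k+1}):

  H_0: rank C_0 − rank ∂_1 = 7 − 6 = 1, and the invariant factors of ∂_1 are all 1, so H_0 ≅ Z.
  H_1: rank ker ∂_1 − rank ∂_2 = (21 − 6) − 13 = 2, and the invariant factors of ∂_2 are all 1, so H_1 ≅ Z^2.
  H_2: rank ker ∂_2 − rank ∂_3 = (14 − 13) − 0 = 1, and there is no ∂_3, so H_2 ≅ Z.

As a check, the Euler characteristic is 7 − 21 + 14 = 0, which agrees with 1 − 2 + 1 = 0.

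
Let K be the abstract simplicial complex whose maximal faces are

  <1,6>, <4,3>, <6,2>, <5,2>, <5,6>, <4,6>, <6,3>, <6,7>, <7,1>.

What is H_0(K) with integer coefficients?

H_0 ≅ Z.

Take the total order 1 < 2 < 3 < 4 < 5 < 6 < 7 on the vertex set. Then K (dimension 1) consists of the simplices:

  0-simplices (7): [1], [2], [3], [4], [5], [6], [7]
  1-simplices (9): [1,6], [1,7], [2,5], [2,6], [3,4], [3,6], [4,6], [5,6], [6,7]

giving chain groups C_0 ≅ Z^7, C_1 ≅ Z^9.

The boundary map ∂_1: C_1 → C_0 maps an edge to its endpoints' difference, ∂[p,q] = q − p.
The resulting 7×9 matrix has rank 6, and its Smith normal form has invariant factors (1,1,1,1,1,1).

From H_k ≅ ker(∂_k) / im(∂_{k+1}) we obtain:

  H_0: rank C_0 − rank ∂_1 = 7 − 6 = 1, and the invariant factors of ∂_1 are all 1, so H_0 = Z.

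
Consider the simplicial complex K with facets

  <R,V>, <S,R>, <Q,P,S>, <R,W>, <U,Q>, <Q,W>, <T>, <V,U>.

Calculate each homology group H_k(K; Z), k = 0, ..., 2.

Take the total order P < Q < R < S < T < U < V < W on the vertex set. Then K (dimension 2) consists of the simplices:

  0-simplices (8): P, Q, R, S, T, U, V, W
  1-simplices (9): PQ, PS, QS, QU, QW, RS, RV, RW, UV
  2-simplices (1): PQS

Hence C_0 ≅ Z^8, C_1 ≅ Z^9, C_2 ≅ Z^1.

The boundary map ∂_1: C_1 → C_0 sends each edge [p,q] (with p < q) to q − p.
As a 8×9 matrix over Z this has rank 6, with invariant factors (1,1,1,1,1,1).

∂_2: C_2 → C_1 sends each 2-simplex [p,q,r] to [q,r] − [p,r] + [p,q]. For instance
  ∂PQS = QS − PS + PQ.
The resulting 9×1 matrix has rank 1, and its Smith normal form has invariant factors (1).

From H_k ≅ ker(∂_k) / im(∂_{k+1}) we obtain:

  H_0: rank C_0 − rank ∂_1 = 8 − 6 = 2, and the invariant factors of ∂_1 are all 1, so H_0 = Z^2.
  H_1: rank ker ∂_1 − rank ∂_2 = (9 − 6) − 1 = 2, and the invariant factors of ∂_2 are all 1, so H_1 = Z^2.
  H_2: rank ker ∂_2 − rank ∂_3 = (1 − 1) − 0 = 0, and there is no ∂_3, so H_2 = 0.

As a check, the Euler characteristic is 8 − 9 + 1 = 0, which agrees with 2 − 2 + 0 = 0.

H_0 = Z^2,  H_1 = Z^2,  H_2 = 0.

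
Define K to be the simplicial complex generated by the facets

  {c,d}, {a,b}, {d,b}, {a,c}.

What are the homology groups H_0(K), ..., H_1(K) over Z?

K has 4 vertices, 4 edges.
rank ∂_0 = 0, rank ∂_1 = 3 ⇒ b_0 = 4 − 0 − 3 = 1; all invariant factors of ∂_1 are 1 so no torsion. So H_0 ≅ Z.
rank ∂_1 = 3, rank ∂_2 = 0 ⇒ b_1 = 4 − 3 − 0 = 1. So H_1 ≅ Z.

H_0 = Z,  H_1 = Z.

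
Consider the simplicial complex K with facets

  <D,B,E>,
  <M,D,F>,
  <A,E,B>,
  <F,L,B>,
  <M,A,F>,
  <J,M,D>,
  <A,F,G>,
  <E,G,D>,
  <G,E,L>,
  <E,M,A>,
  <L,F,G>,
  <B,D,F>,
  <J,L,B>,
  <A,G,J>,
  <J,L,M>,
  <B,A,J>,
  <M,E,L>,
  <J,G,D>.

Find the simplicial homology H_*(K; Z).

H_0 ≅ Z,  H_1 ≅ Z^2,  H_2 ≅ Z.

Fix the vertex order A < B < D < E < F < G < J < L < M and write every simplex with vertices in increasing order. Then dim K = 2 and the simplices of K are:

  0-simplices (9): A, B, D, E, F, G, J, L, M
  1-simplices (27): AB, AE, AF, AG, AJ, AM, BD, BE, BF, BJ, BL, DE, DF, DG, DJ, DM, EG, EL, EM, FG, FL, FM, GJ, GL, JL, JM, LM
  2-simplices (18): ABE, ABJ, AEM, AFG, AFM, AGJ, BDE, BDF, BFL, BJL, DEG, DFM, DGJ, DJM, EGL, ELM, FGL, JLM

Hence C_0 ≅ Z^9, C_1 ≅ Z^27, C_2 ≅ Z^18.

Boundary ∂_1: C_1 → C_0 sends each edge [p,q] (with p < q) to q − p. For instance
  ∂BJ = J − B.
As a 9×27 matrix over Z this has rank 8, with invariant factors (1,1,1,1,1,1,1,1).

Boundary ∂_2: C_2 → C_1 sends each 2-simplex [p,q,r] to [q,r] − [p,r] + [p,q]. For instance
  ∂BDE = DE − BE + BD,
  ∂EGL = GL − EL + EG.
As a 27×18 matrix over Z this has rank 17, with invariant factors (1,1,1,1,1,1,1,1,1,1,1,1,1,1,1,1,1).

Now H_k = ker ∂_k / im ∂_{k+1}, so:

  H_0: rank C_0 − rank ∂_1 = 9 − 8 = 1, and the invariant factors of ∂_1 are all 1, so H_0 ≅ Z.
  H_1: rank ker ∂_1 − rank ∂_2 = (27 − 8) − 17 = 2, and the invariant factors of ∂_2 are all 1, so H_1 ≅ Z^2.
  H_2: rank ker ∂_2 − rank ∂_3 = (18 − 17) − 0 = 1, and there is no ∂_3, so H_2 ≅ Z.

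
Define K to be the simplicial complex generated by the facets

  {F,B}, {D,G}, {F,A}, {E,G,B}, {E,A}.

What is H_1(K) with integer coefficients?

Fix the vertex order A < B < D < E < F < G and write every simplex with vertices in increasing order. Then dim K = 2 and the simplices of K are:

  0-simplices (6): A, B, D, E, F, G
  1-simplices (7): AE, AF, BE, BF, BG, DG, EG
  2-simplices (1): BEG

Hence C_0 ≅ Z^6, C_1 ≅ Z^7, C_2 ≅ Z^1.

∂_1: C_1 → C_0 is given by ∂[p,q] = [q] − [p]. For instance
  ∂DG = G − D.
The 6×7 boundary matrix has rank 5 and Smith normal form diag(1,1,1,1,1).

Boundary ∂_2: C_2 → C_1 sends each 2-simplex [p,q,r] to [q,r] − [p,r] + [p,q]. For instance
  ∂BEG = EG − BG + BE.
As a 7×1 matrix over Z this has rank 1, with invariant factors (1).

Now H_k = ker ∂_k / im ∂_{k+1}, so:

  H_1: rank ker ∂_1 − rank ∂_2 = (7 − 5) − 1 = 1, and the invariant factors of ∂_2 are all 1, so H_1 = Z.

H_1 ≅ Z.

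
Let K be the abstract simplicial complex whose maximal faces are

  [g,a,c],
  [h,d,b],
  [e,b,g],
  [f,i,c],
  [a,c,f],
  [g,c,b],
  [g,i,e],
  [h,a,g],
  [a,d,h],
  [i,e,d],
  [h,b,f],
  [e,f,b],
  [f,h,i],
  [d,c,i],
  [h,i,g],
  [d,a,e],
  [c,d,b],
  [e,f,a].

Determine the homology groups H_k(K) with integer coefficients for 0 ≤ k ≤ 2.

Take the total order a < b < c < d < e < f < g < h < i on the vertex set. Then K (dimension 2) consists of the simplices:

  0-simplices (9): a, b, c, d, e, f, g, h, i
  1-simplices (27): ac, ad, ae, af, ag, ah, bc, bd, be, bf, bg, bh, cd, cf, cg, ci, de, dh, di, ef, eg, ei, fh, fi, gh, gi, hi
  2-simplices (18): acf, acg, ade, adh, aef, agh, bcd, bcg, bdh, bef, beg, bfh, cdi, cfi, dei, egi, fhi, ghi

so the chain groups are C_0 ≅ Z^9, C_1 ≅ Z^27, C_2 ≅ Z^18.

Boundary ∂_1: C_1 → C_0 maps an edge to its endpoints' difference, ∂[p,q] = q − p. For instance
  ∂be = e − b.
The resulting 9×27 matrix has rank 8, and its Smith normal form has invariant factors (1,1,1,1,1,1,1,1).

∂_2: C_2 → C_1 maps a triangle to the signed sum of its edges. For instance
  ∂aef = ef − af + ae,
  ∂cdi = di − ci + cd.
The resulting 27×18 matrix has rank 17, and its Smith normal form has invariant factors (1,1,1,1,1,1,1,1,1,1,1,1,1,1,1,1,1).

Now H_k = ker ∂_k / im ∂_{k+1}, so:

  H_0: rank C_0 − rank ∂_1 = 9 − 8 = 1, and the invariant factors of ∂_1 are all 1, so H_0 = Z.
  H_1: rank ker ∂_1 − rank ∂_2 = (27 − 8) − 17 = 2, and the invariant factors of ∂_2 are all 1, so H_1 = Z^2.
  H_2: rank ker ∂_2 − rank ∂_3 = (18 − 17) − 0 = 1, and there is no ∂_3, so H_2 = Z.

As a check, the Euler characteristic is 9 − 27 + 18 = 0, which agrees with 1 − 2 + 1 = 0.
(K is a triangulation of the torus T^2.)

H_0 ≅ Z,  H_1 ≅ Z^2,  H_2 ≅ Z.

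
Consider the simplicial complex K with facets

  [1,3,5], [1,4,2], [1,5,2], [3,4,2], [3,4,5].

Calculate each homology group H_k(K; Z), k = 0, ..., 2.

H_0 = Z,  H_1 = Z,  H_2 = 0.

Take the total order 1 < 2 < 3 < 4 < 5 on the vertex set. Then K (dimension 2) consists of the simplices:

  0-simplices (5): [1], [2], [3], [4], [5]
  1-simplices (10): [1,2], [1,3], [1,4], [1,5], [2,3], [2,4], [2,5], [3,4], [3,5], [4,5]
  2-simplices (5): [1,2,4], [1,2,5], [1,3,5], [2,3,4], [3,4,5]

so the chain groups are C_0 ≅ Z^5, C_1 ≅ Z^10, C_2 ≅ Z^5.

The boundary map ∂_1: C_1 → C_0 maps an edge to its endpoints' difference, ∂[p,q] = q − p.
The resulting 5×10 matrix has rank 4, and its Smith normal form has invariant factors (1,1,1,1).

∂_2: C_2 → C_1 maps a triangle to the signed sum of its edges. For instance
  ∂[3,4,5] = [4,5] − [3,5] + [3,4],
  ∂[2,3,4] = [3,4] − [2,4] + [2,3].
The resulting 10×5 matrix has rank 5, and its Smith normal form has invariant factors (1,1,1,1,1).

Reading off H_k = ker ∂_k / im ∂_{k+1}:

  H_0: rank C_0 − rank ∂_1 = 5 − 4 = 1, and the invariant factors of ∂_1 are all 1, so H_0 ≅ Z.
  H_1: rank ker ∂_1 − rank ∂_2 = (10 − 4) − 5 = 1, and the invariant factors of ∂_2 are all 1, so H_1 ≅ Z.
  H_2: rank ker ∂_2 − rank ∂_3 = (5 − 5) − 0 = 0, and there is no ∂_3, so H_2 ≅ 0.

As a check, the Euler characteristic is 5 − 10 + 5 = 0, which agrees with 1 − 1 + 0 = 0.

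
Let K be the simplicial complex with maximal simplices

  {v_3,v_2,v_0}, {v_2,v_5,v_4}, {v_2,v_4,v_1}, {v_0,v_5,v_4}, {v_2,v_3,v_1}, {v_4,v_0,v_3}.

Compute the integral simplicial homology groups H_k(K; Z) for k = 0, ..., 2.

We work with the vertex ordering v_0 < v_1 < v_2 < v_3 < v_4 < v_5. The simplices of K, each written with vertices in increasing order, are:

  0-simplices (6): [v_0], [v_1], [v_2], [v_3], [v_4], [v_5]
  1-simplices (12): [v_0,v_2], [v_0,v_3], [v_0,v_4], [v_0,v_5], [v_1,v_2], [v_1,v_3], [v_1,v_4], [v_2,v_3], [v_2,v_4], [v_2,v_5], [v_3,v_4], [v_4,v_5]
  2-simplices (6): [v_0,v_2,v_3], [v_0,v_3,v_4], [v_0,v_4,v_5], [v_1,v_2,v_3], [v_1,v_2,v_4], [v_2,v_4,v_5]

so the chain groups are C_0 ≅ Z^6, C_1 ≅ Z^12, C_2 ≅ Z^6.

∂_1: C_1 → C_0 maps an edge to its endpoints' difference, ∂[p,q] = q − p. For instance
  ∂[v_2,v_3] = [v_3] − [v_2].
This gives a 6×12 integer matrix of rank 5; reducing to Smith normal form yields diagonal entries (1,1,1,1,1).

∂_2: C_2 → C_1 maps a triangle to the signed sum of its edges. For instance
  ∂[v_0,v_2,v_3] = [v_2,v_3] − [v_0,v_3] + [v_0,v_2],
  ∂[v_0,v_4,v_5] = [v_4,v_5] − [v_0,v_5] + [v_0,v_4].
As a 12×6 matrix over Z this has rank 6, with invariant factors (1,1,1,1,1,1).

From H_k ≅ ker(∂_k) / im(∂_{k+1}) we obtain:

  H_0: rank C_0 − rank ∂_1 = 6 − 5 = 1, and the invariant factors of ∂_1 are all 1, so H_0 = Z.
  H_1: rank ker ∂_1 − rank ∂_2 = (12 − 5) − 6 = 1, and the invariant factors of ∂_2 are all 1, so H_1 = Z.
  H_2: rank ker ∂_2 − rank ∂_3 = (6 − 6) − 0 = 0, and there is no ∂_3, so H_2 = 0.

(K is a triangulation of the cylinder S^1 x I.)

H_0 ≅ Z,  H_1 ≅ Z,  H_2 = 0.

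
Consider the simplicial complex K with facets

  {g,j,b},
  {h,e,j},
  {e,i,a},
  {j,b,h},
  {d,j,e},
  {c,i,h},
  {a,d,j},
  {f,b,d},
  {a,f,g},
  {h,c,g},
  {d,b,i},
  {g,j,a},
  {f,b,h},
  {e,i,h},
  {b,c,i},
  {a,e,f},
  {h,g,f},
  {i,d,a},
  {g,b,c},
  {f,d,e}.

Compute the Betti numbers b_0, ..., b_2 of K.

b_0 = 1, b_1 = 1, b_2 = 0.

Order the vertices as a < b < c < d < e < f < g < h < i < j. Listing each simplex with vertices in this order, K has dimension 2 with simplices:

  0-simplices (10): a, b, c, d, e, f, g, h, i, j
  1-simplices (30): ad, ae, af, ag, ai, aj, bc, bd, bf, bg, bh, bi, bj, cg, ch, ci, de, df, di, dj, ef, eh, ei, ej, fg, fh, gh, gj, hi, hj
  2-simplices (20): adi, adj, aef, aei, afg, agj, bcg, bci, bdf, bdi, bfh, bgj, bhj, cgh, chi, def, dej, ehi, ehj, fgh

Hence C_0 ≅ Z^10, C_1 ≅ Z^30, C_2 ≅ Z^20.

The boundary map ∂_1: C_1 → C_0 sends each edge [p,q] (with p < q) to q − p.
The resulting 10×30 matrix has rank 9, and its Smith normal form has invariant factors (1,1,1,1,1,1,1,1,1).

∂_2: C_2 → C_1 acts by ∂[p,q,r] = [q,r] − [p,r] + [p,q]. For instance
  ∂ehi = hi − ei + eh,
  ∂bci = ci − bi + bc.
The resulting 30×20 matrix has rank 20, and its Smith normal form has invariant factors (1,1,1,1,1,1,1,1,1,1,1,1,1,1,1,1,1,1,1,2).

Now H_k = ker ∂_k / im ∂_{k+1}, so:

  H_0: rank C_0 − rank ∂_1 = 10 − 9 = 1, and the invariant factors of ∂_1 are all 1, so H_0 ≅ Z.
  H_1: rank ker ∂_1 − rank ∂_2 = (30 − 9) − 20 = 1, and ∂_2 has invariant factor 2 > 1, so H_1 ≅ Z × Z/2.
  H_2: rank ker ∂_2 − rank ∂_3 = (20 − 20) − 0 = 0, and there is no ∂_3, so H_2 ≅ 0.

As a check, the Euler characteristic is 10 − 30 + 20 = 0, which agrees with 1 − 1 + 0 = 0.

Hence the Betti numbers are b_0 = 1, b_1 = 1, b_2 = 0.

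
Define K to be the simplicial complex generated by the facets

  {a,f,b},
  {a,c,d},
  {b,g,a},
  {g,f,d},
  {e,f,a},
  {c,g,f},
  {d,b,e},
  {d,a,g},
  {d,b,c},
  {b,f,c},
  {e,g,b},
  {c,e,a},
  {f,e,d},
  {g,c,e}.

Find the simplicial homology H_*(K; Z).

H_0 ≅ Z,  H_1 ≅ Z^2,  H_2 ≅ Z.

Fix the vertex order a < b < c < d < e < f < g and write every simplex with vertices in increasing order. Then dim K = 2 and the simplices of K are:

  0-simplices (7): a, b, c, d, e, f, g
  1-simplices (21): ab, ac, ad, ae, af, ag, bc, bd, be, bf, bg, cd, ce, cf, cg, de, df, dg, ef, eg, fg
  2-simplices (14): abf, abg, acd, ace, adg, aef, bcd, bcf, bde, beg, ceg, cfg, def, dfg

giving chain groups C_0 ≅ Z^7, C_1 ≅ Z^21, C_2 ≅ Z^14.

∂_1: C_1 → C_0 is given by ∂[p,q] = [q] − [p].
This gives a 7×21 integer matrix of rank 6; reducing to Smith normal form yields diagonal entries (1,1,1,1,1,1).

Boundary ∂_2: C_2 → C_1 maps a triangle to the signed sum of its edges. For instance
  ∂acd = cd − ad + ac,
  ∂adg = dg − ag + ad.
The resulting 21×14 matrix has rank 13, and its Smith normal form has invariant factors (1,1,1,1,1,1,1,1,1,1,1,1,1).

From H_k ≅ ker(∂_k) / im(∂_{k+1}) we obtain:

  H_0: rank C_0 − rank ∂_1 = 7 − 6 = 1, and the invariant factors of ∂_1 are all 1, so H_0 ≅ Z.
  H_1: rank ker ∂_1 − rank ∂_2 = (21 − 6) − 13 = 2, and the invariant factors of ∂_2 are all 1, so H_1 ≅ Z^2.
  H_2: rank ker ∂_2 − rank ∂_3 = (14 − 13) − 0 = 1, and there is no ∂_3, so H_2 ≅ Z.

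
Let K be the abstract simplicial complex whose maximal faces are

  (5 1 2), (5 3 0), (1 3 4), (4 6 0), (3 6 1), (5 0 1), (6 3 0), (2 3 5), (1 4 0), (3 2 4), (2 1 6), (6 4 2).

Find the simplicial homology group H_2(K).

H_2 = 0.

Take the total order 0 < 1 < 2 < 3 < 4 < 5 < 6 on the vertex set. Then K (dimension 2) consists of the simplices:

  0-simplices (7): [0], [1], [2], [3], [4], [5], [6]
  1-simplices (18): [0,1], [0,3], [0,4], [0,5], [0,6], [1,2], [1,3], [1,4], [1,5], [1,6], [2,3], [2,4], [2,5], [2,6], [3,4], [3,5], [3,6], [4,6]
  2-simplices (12): [0,1,4], [0,1,5], [0,3,5], [0,3,6], [0,4,6], [1,2,5], [1,2,6], [1,3,4], [1,3,6], [2,3,4], [2,3,5], [2,4,6]

giving chain groups C_0 ≅ Z^7, C_1 ≅ Z^18, C_2 ≅ Z^12.

∂_1: C_1 → C_0 is given by ∂[p,q] = [q] − [p].
The 7×18 boundary matrix has rank 6 and Smith normal form diag(1,1,1,1,1,1).

The boundary map ∂_2: C_2 → C_1 acts by ∂[p,q,r] = [q,r] − [p,r] + [p,q]. For instance
  ∂[2,4,6] = [4,6] − [2,6] + [2,4],
  ∂[2,3,5] = [3,5] − [2,5] + [2,3].
The 18×12 boundary matrix has rank 12 and Smith normal form diag(1,1,1,1,1,1,1,1,1,1,1,2).

Now H_k = ker ∂_k / im ∂_{k+1}, so:

  H_2: rank ker ∂_2 − rank ∂_3 = (12 − 12) − 0 = 0, and there is no ∂_3, so H_2 = 0.

(K is a triangulation of the real projective plane RP^2.)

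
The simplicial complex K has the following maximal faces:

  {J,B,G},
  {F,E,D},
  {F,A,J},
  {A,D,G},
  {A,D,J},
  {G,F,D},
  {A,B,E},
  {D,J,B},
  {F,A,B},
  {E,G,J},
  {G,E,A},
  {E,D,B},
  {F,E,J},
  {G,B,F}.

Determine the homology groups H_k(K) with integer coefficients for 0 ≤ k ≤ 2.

H_0 = Z,  H_1 = Z^2,  H_2 = Z.

Fix the vertex order A < B < D < E < F < G < J and write every simplex with vertices in increasing order. Then dim K = 2 and the simplices of K are:

  0-simplices (7): A, B, D, E, F, G, J
  1-simplices (21): AB, AD, AE, AF, AG, AJ, BD, BE, BF, BG, BJ, DE, DF, DG, DJ, EF, EG, EJ, FG, FJ, GJ
  2-simplices (14): ABE, ABF, ADG, ADJ, AEG, AFJ, BDE, BDJ, BFG, BGJ, DEF, DFG, EFJ, EGJ

giving chain groups C_0 ≅ Z^7, C_1 ≅ Z^21, C_2 ≅ Z^14.

Boundary ∂_1: C_1 → C_0 sends each edge [p,q] (with p < q) to q − p. For instance
  ∂AD = D − A.
The resulting 7×21 matrix has rank 6, and its Smith normal form has invariant factors (1,1,1,1,1,1).

Boundary ∂_2: C_2 → C_1 acts by ∂[p,q,r] = [q,r] − [p,r] + [p,q]. For instance
  ∂BDE = DE − BE + BD,
  ∂DEF = EF − DF + DE.
This gives a 21×14 integer matrix of rank 13; reducing to Smith normal form yields diagonal entries (1,1,1,1,1,1,1,1,1,1,1,1,1).

Now H_k = ker ∂_k / im ∂_{k+1}, so:

  H_0: rank C_0 − rank ∂_1 = 7 − 6 = 1, and the invariant factors of ∂_1 are all 1, so H_0 = Z.
  H_1: rank ker ∂_1 − rank ∂_2 = (21 − 6) − 13 = 2, and the invariant factors of ∂_2 are all 1, so H_1 = Z^2.
  H_2: rank ker ∂_2 − rank ∂_3 = (14 − 13) − 0 = 1, and there is no ∂_3, so H_2 = Z.

(K is a triangulation of the torus T^2.)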